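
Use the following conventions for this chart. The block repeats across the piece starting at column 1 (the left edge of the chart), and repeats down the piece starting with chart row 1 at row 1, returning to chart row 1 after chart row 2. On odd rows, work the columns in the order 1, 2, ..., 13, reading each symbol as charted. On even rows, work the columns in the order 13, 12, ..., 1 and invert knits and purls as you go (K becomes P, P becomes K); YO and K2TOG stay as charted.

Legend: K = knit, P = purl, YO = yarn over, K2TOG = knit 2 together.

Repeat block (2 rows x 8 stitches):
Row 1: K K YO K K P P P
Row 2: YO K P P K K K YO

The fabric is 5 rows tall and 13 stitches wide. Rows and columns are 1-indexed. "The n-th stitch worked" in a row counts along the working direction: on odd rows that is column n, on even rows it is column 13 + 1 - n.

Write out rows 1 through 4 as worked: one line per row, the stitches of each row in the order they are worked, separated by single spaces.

Row 1: chart row 1, RS - tile across columns 1-13 and work as-is.
Row 2: chart row 2, WS - tiled (columns 1-13): YO K P P K K K YO YO K P P K; work from column 13 back to 1 with K<->P swapped.
Row 3: chart row 1, RS - tile across columns 1-13 and work as-is.
Row 4: chart row 2, WS - tiled (columns 1-13): YO K P P K K K YO YO K P P K; work from column 13 back to 1 with K<->P swapped.

Result:
K K YO K K P P P K K YO K K
P K K P YO YO P P P K K P YO
K K YO K K P P P K K YO K K
P K K P YO YO P P P K K P YO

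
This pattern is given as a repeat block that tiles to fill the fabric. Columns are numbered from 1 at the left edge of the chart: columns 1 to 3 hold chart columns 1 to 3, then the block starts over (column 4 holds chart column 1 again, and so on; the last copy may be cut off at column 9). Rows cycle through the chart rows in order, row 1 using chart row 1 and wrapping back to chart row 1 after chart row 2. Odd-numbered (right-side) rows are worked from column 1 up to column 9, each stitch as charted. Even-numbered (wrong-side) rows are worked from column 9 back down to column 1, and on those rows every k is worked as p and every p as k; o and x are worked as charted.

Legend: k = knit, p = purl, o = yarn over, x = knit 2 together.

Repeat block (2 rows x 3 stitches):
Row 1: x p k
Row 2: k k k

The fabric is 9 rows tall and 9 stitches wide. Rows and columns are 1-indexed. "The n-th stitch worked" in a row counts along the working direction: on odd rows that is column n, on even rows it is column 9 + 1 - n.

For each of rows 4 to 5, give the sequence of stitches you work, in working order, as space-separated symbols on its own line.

Row 4: chart row 2, WS - tiled (columns 1-9): k k k k k k k k k; work from column 9 back to 1 with k<->p swapped.
Row 5: chart row 1, RS - tile across columns 1-9 and work as-is.

Result:
p p p p p p p p p
x p k x p k x p k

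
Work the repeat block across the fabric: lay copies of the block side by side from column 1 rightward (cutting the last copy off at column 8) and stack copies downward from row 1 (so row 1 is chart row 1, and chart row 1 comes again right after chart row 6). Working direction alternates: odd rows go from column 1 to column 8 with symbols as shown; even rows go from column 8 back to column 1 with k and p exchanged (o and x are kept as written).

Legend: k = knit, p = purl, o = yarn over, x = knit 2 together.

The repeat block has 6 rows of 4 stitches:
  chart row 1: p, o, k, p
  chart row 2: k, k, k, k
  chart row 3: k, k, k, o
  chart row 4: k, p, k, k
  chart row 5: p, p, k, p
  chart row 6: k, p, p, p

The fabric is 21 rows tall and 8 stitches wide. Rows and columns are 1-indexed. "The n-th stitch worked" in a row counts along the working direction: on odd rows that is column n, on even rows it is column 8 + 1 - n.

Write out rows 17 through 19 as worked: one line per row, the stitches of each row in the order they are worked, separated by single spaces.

Rows as worked:
p p k p p p k p
k k k p k k k p
p o k p p o k p

Derivation:
Row 17: chart row 5, RS - tile across columns 1-8 and work as-is.
Row 18: chart row 6, WS - tiled (columns 1-8): k p p p k p p p; work from column 8 back to 1 with k<->p swapped.
Row 19: chart row 1, RS - tile across columns 1-8 and work as-is.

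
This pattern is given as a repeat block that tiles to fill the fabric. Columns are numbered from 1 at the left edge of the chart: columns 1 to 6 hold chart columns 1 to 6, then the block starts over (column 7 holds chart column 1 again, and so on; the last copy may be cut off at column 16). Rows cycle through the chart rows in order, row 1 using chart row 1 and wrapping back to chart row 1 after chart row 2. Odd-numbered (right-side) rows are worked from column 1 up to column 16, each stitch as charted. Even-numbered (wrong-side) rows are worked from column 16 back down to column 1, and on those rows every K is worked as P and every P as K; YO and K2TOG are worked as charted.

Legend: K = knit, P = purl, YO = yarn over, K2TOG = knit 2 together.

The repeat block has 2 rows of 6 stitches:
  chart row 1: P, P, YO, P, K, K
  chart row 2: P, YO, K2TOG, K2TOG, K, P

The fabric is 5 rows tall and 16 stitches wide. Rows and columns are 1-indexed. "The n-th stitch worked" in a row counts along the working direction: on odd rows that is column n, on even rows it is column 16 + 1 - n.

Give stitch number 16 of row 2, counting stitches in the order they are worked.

For row 2: chart row = ((2-1) mod 2) + 1 = 2; this is a WS (even) row.
Chart row 2 tiled across columns 1-16: P YO K2TOG K2TOG K P P YO K2TOG K2TOG K P P YO K2TOG K2TOG
WS: work from column 16 back to column 1 (reverse the tiled row), swapping K<->P (YO and K2TOG unchanged).
Row 2 as worked: K2TOG K2TOG YO K K P K2TOG K2TOG YO K K P K2TOG K2TOG YO K
Stitch 16 in working order -> K

== STITCH ==
K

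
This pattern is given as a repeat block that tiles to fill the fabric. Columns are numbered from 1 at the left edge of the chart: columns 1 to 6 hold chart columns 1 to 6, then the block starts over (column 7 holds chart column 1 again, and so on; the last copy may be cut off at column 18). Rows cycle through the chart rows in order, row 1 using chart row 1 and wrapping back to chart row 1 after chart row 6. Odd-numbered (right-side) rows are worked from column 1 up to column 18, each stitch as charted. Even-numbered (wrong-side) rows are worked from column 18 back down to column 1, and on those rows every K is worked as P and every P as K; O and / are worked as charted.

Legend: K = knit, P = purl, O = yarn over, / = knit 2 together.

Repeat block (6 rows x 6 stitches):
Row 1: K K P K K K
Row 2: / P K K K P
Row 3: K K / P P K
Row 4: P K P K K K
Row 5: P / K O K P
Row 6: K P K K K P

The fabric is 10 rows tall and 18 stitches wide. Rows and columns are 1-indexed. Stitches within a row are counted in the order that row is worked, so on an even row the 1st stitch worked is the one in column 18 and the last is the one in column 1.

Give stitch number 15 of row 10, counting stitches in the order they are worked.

Row 10: (10-1) mod 6 = 3, so use chart row 4. Even row -> WS.
Chart row 4 tiled across columns 1-18: P K P K K K P K P K K K P K P K K K
Wrong side: read the tiled row from column 18 down to 1 and exchange K with P (leave O, /).
Row 10 as worked: P P P K P K P P P K P K P P P K P K
Counting 15 along the worked row gives P.

Result:
P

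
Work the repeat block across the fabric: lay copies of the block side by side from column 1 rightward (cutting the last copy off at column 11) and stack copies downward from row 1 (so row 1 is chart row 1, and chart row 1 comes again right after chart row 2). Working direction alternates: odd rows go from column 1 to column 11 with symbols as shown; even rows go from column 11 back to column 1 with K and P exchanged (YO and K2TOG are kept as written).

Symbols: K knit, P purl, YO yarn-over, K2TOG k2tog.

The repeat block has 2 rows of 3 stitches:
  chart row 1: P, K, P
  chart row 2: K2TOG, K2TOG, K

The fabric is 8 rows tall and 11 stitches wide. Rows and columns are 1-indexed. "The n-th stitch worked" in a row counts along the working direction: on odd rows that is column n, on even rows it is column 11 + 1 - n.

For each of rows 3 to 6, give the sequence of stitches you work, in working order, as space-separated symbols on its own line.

Row 3: chart row 1, RS - tile across columns 1-11 and work as-is.
Row 4: chart row 2, WS - tiled (columns 1-11): K2TOG K2TOG K K2TOG K2TOG K K2TOG K2TOG K K2TOG K2TOG; work from column 11 back to 1 with K<->P swapped.
Row 5: chart row 1, RS - tile across columns 1-11 and work as-is.
Row 6: chart row 2, WS - tiled (columns 1-11): K2TOG K2TOG K K2TOG K2TOG K K2TOG K2TOG K K2TOG K2TOG; work from column 11 back to 1 with K<->P swapped.

Rows as worked:
P K P P K P P K P P K
K2TOG K2TOG P K2TOG K2TOG P K2TOG K2TOG P K2TOG K2TOG
P K P P K P P K P P K
K2TOG K2TOG P K2TOG K2TOG P K2TOG K2TOG P K2TOG K2TOG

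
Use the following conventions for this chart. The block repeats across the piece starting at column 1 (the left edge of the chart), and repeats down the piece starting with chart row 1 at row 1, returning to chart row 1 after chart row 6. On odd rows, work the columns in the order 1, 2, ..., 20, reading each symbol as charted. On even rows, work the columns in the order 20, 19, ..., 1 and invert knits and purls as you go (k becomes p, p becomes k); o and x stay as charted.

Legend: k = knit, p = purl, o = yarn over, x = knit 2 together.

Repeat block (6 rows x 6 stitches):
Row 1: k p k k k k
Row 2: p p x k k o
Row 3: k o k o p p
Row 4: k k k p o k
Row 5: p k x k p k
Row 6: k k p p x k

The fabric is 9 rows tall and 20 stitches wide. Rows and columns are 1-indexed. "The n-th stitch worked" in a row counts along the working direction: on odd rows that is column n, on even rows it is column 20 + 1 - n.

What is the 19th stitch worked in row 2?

== STITCH ==
k

Derivation:
Row 2 uses chart row ((2-1) mod 6)+1 = 2. Row 2 is even, so WS.
Chart row 2 tiled across columns 1-20: p p x k k o p p x k k o p p x k k o p p
WS: work from column 20 back to column 1 (reverse the tiled row), swapping k<->p (o and x unchanged).
Row 2 as worked: k k o p p x k k o p p x k k o p p x k k
The 19th stitch worked is k.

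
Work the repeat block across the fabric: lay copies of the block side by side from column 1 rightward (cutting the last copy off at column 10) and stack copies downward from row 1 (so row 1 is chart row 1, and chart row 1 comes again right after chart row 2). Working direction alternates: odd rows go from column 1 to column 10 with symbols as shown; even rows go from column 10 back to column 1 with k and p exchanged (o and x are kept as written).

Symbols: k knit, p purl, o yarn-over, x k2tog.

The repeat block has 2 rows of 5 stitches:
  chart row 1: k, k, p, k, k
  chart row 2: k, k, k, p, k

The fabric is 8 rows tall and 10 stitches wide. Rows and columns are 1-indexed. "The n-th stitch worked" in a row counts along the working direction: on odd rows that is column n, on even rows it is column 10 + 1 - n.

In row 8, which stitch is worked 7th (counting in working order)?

Row 8: (8-1) mod 2 = 1, so use chart row 2. Even row -> WS.
Chart row 2 tiled across columns 1-10: k k k p k k k k p k
WS: work from column 10 back to column 1 (reverse the tiled row), swapping k<->p (o and x unchanged).
Row 8 as worked: p k p p p p k p p p
The 7th stitch worked is k.

== STITCH ==
k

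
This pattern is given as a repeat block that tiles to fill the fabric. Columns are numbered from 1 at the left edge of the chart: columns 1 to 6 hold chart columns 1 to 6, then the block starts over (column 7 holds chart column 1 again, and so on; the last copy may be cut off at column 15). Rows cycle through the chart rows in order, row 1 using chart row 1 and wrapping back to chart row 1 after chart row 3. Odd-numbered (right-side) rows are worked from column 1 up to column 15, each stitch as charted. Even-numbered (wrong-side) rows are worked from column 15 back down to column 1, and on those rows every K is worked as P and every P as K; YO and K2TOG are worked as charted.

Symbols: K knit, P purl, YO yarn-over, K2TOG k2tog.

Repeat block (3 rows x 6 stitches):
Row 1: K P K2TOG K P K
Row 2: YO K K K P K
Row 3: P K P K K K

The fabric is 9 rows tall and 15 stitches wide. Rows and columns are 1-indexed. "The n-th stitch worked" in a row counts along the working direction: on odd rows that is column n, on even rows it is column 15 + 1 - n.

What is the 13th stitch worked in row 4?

Row 4: (4-1) mod 3 = 0, so use chart row 1. Even row -> WS.
Chart row 1 tiled across columns 1-15: K P K2TOG K P K K P K2TOG K P K K P K2TOG
WS row: flip the tiled sequence (start at column 15) and apply K<->P; YO and K2TOG stay.
Row 4 as worked: K2TOG K P P K P K2TOG K P P K P K2TOG K P
Stitch 13 in working order -> K2TOG

== STITCH ==
K2TOG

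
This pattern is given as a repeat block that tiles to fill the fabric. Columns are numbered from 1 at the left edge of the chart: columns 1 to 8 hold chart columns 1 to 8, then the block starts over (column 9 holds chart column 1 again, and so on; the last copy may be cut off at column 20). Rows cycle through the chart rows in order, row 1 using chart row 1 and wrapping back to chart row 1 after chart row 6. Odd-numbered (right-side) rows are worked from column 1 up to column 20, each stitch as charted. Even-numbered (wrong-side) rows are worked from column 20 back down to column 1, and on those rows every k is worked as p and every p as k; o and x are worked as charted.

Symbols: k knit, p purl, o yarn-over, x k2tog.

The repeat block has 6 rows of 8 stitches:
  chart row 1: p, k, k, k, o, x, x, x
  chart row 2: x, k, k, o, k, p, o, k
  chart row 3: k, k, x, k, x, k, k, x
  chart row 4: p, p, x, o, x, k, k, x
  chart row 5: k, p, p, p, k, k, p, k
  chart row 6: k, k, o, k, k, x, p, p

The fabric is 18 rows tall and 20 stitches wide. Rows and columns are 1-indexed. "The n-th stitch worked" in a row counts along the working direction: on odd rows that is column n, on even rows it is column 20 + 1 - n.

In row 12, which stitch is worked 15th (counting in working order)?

Stitch:
x

Derivation:
Row 12: (12-1) mod 6 = 5, so use chart row 6. Even row -> WS.
Chart row 6 tiled across columns 1-20: k k o k k x p p k k o k k x p p k k o k
Wrong side: read the tiled row from column 20 down to 1 and exchange k with p (leave o, x).
Row 12 as worked: p o p p k k x p p o p p k k x p p o p p
The 15th stitch worked is x.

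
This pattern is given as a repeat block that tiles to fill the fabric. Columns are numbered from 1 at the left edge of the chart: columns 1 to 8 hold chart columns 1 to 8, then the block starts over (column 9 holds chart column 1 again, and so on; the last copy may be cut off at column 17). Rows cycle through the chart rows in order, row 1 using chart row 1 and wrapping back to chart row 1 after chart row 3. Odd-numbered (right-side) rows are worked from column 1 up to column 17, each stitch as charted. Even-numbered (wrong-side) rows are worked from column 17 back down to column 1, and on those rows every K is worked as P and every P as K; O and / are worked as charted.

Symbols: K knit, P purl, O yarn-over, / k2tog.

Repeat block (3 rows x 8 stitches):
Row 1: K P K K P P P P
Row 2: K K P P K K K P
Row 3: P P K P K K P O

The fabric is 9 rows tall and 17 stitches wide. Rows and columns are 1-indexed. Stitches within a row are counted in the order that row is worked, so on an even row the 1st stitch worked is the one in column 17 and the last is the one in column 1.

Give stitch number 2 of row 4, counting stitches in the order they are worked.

Stitch:
K

Derivation:
Row 4: (4-1) mod 3 = 0, so use chart row 1. Even row -> WS.
Chart row 1 tiled across columns 1-17: K P K K P P P P K P K K P P P P K
Wrong side: read the tiled row from column 17 down to 1 and exchange K with P (leave O, /).
Row 4 as worked: P K K K K P P K P K K K K P P K P
Counting 2 along the worked row gives K.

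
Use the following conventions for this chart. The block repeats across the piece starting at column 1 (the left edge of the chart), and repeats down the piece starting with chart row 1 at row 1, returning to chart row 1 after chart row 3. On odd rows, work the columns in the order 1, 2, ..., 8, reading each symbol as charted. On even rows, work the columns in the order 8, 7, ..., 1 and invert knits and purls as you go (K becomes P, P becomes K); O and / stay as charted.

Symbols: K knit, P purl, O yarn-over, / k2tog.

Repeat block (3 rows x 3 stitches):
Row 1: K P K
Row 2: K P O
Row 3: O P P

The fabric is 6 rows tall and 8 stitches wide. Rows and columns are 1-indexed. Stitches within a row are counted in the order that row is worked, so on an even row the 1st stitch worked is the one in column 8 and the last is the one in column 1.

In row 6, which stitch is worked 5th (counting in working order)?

For row 6: chart row = ((6-1) mod 3) + 1 = 3; this is a WS (even) row.
Chart row 3 tiled across columns 1-8: O P P O P P O P
WS: work from column 8 back to column 1 (reverse the tiled row), swapping K<->P (O and / unchanged).
Row 6 as worked: K O K K O K K O
Stitch 5 in working order -> O

Result:
O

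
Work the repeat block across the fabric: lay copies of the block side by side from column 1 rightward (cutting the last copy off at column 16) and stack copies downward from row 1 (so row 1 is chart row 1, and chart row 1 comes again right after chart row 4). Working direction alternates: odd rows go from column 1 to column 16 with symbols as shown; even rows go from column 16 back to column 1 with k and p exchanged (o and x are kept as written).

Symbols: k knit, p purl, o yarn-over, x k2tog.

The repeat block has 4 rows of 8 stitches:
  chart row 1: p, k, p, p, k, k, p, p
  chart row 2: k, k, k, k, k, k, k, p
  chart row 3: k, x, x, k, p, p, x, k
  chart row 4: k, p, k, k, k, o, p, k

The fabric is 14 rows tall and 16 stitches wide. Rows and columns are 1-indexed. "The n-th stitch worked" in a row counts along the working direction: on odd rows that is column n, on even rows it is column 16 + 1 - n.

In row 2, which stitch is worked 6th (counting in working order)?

== STITCH ==
p

Derivation:
Row 2 uses chart row ((2-1) mod 4)+1 = 2. Row 2 is even, so WS.
Chart row 2 tiled across columns 1-16: k k k k k k k p k k k k k k k p
WS row: flip the tiled sequence (start at column 16) and apply k<->p; o and x stay.
Row 2 as worked: k p p p p p p p k p p p p p p p
Stitch 6 in working order -> p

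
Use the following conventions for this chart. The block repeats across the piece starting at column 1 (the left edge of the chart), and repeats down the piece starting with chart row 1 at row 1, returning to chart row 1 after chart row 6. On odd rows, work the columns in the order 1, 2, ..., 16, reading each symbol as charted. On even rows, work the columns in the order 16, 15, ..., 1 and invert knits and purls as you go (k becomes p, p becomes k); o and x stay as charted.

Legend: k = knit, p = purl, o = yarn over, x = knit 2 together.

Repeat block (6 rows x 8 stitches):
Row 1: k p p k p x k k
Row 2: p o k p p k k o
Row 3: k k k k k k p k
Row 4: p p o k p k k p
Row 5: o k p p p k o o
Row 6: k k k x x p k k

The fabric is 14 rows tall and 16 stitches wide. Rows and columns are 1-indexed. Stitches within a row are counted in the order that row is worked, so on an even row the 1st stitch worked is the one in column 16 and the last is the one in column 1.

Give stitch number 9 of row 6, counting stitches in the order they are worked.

For row 6: chart row = ((6-1) mod 6) + 1 = 6; this is a WS (even) row.
Chart row 6 tiled across columns 1-16: k k k x x p k k k k k x x p k k
Wrong side: read the tiled row from column 16 down to 1 and exchange k with p (leave o, x).
Row 6 as worked: p p k x x p p p p p k x x p p p
The 9th stitch worked is p.

Result:
p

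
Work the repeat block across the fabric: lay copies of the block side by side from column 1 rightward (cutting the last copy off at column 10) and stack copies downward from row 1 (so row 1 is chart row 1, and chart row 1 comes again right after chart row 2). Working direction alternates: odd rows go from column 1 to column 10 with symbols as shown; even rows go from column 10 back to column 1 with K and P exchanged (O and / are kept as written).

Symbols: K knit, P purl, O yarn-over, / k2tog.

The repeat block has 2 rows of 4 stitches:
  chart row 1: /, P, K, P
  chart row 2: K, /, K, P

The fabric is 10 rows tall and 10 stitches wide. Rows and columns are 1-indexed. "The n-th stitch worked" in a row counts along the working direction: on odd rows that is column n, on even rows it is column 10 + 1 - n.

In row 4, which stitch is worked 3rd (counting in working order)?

For row 4: chart row = ((4-1) mod 2) + 1 = 2; this is a WS (even) row.
Chart row 2 tiled across columns 1-10: K / K P K / K P K /
WS row: flip the tiled sequence (start at column 10) and apply K<->P; O and / stay.
Row 4 as worked: / P K P / P K P / P
Counting 3 along the worked row gives K.

Result:
K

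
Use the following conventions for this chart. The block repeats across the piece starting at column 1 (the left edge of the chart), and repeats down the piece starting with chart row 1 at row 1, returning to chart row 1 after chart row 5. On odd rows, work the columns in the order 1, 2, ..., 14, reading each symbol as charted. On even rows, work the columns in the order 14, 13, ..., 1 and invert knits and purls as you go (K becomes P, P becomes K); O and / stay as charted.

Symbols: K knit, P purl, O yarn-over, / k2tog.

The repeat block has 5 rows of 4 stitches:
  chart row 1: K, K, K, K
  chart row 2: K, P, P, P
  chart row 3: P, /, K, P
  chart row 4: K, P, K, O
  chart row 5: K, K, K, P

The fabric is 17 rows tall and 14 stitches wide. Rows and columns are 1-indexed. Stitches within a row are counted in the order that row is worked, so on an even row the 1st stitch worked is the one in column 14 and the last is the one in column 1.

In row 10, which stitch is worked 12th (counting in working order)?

For row 10: chart row = ((10-1) mod 5) + 1 = 5; this is a WS (even) row.
Chart row 5 tiled across columns 1-14: K K K P K K K P K K K P K K
WS: work from column 14 back to column 1 (reverse the tiled row), swapping K<->P (O and / unchanged).
Row 10 as worked: P P K P P P K P P P K P P P
The 12th stitch worked is P.

== STITCH ==
P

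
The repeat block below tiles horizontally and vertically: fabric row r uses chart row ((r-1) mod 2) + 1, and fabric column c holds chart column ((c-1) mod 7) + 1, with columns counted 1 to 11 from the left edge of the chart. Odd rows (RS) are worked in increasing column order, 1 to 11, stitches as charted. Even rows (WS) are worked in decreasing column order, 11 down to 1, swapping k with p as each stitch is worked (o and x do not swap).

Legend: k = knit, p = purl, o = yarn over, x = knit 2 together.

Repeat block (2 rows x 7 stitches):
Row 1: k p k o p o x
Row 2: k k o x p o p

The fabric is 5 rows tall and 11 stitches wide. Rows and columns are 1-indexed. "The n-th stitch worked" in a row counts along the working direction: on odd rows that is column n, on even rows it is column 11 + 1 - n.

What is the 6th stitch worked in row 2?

Row 2 uses chart row ((2-1) mod 2)+1 = 2. Row 2 is even, so WS.
Chart row 2 tiled across columns 1-11: k k o x p o p k k o x
WS row: flip the tiled sequence (start at column 11) and apply k<->p; o and x stay.
Row 2 as worked: x o p p k o k x o p p
Counting 6 along the worked row gives o.

Result:
o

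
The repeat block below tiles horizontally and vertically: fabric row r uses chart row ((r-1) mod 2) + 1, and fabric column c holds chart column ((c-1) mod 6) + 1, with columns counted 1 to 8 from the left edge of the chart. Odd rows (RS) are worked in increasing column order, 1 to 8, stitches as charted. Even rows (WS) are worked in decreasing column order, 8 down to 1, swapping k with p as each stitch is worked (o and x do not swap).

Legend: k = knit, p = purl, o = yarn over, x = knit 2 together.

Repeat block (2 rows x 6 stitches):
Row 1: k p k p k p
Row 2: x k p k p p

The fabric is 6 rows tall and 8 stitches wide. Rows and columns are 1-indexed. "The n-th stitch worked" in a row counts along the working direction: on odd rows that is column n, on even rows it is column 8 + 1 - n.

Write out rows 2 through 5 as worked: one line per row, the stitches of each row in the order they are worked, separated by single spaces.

Row 2: chart row 2, WS - tiled (columns 1-8): x k p k p p x k; work from column 8 back to 1 with k<->p swapped.
Row 3: chart row 1, RS - tile across columns 1-8 and work as-is.
Row 4: chart row 2, WS - tiled (columns 1-8): x k p k p p x k; work from column 8 back to 1 with k<->p swapped.
Row 5: chart row 1, RS - tile across columns 1-8 and work as-is.

Rows as worked:
p x k k p k p x
k p k p k p k p
p x k k p k p x
k p k p k p k p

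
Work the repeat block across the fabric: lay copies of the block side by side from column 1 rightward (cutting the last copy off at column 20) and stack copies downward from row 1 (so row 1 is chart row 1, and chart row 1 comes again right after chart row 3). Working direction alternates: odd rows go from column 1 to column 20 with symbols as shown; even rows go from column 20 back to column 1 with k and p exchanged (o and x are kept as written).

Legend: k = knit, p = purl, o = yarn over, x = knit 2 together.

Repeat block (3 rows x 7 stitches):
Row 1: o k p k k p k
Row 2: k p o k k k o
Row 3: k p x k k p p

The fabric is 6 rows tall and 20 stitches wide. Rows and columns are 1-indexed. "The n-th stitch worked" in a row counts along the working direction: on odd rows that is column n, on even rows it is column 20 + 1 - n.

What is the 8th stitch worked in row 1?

Row 1 uses chart row ((1-1) mod 3)+1 = 1. Row 1 is odd, so RS.
Chart row 1 tiled across columns 1-20: o k p k k p k o k p k k p k o k p k k p
Right side: take the tiled row as-is (worked left to right from column 1).
Counting 8 along the worked row gives o.

Result:
o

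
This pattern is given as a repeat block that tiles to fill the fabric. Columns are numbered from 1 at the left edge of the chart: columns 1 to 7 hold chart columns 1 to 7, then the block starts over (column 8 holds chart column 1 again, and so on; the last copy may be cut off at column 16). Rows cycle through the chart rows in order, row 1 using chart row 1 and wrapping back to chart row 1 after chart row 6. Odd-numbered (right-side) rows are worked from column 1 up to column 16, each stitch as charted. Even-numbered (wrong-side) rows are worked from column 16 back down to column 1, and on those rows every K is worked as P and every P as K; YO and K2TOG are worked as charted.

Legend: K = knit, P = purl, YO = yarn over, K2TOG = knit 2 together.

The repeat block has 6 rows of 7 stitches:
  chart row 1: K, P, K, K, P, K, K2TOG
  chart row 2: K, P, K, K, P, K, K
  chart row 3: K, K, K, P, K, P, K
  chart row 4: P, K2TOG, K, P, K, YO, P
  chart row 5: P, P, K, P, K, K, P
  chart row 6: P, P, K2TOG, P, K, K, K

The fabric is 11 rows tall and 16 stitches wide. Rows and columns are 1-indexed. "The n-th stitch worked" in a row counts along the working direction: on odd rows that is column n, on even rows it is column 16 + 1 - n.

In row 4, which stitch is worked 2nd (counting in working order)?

Result:
K

Derivation:
Row 4: (4-1) mod 6 = 3, so use chart row 4. Even row -> WS.
Chart row 4 tiled across columns 1-16: P K2TOG K P K YO P P K2TOG K P K YO P P K2TOG
Wrong side: read the tiled row from column 16 down to 1 and exchange K with P (leave YO, K2TOG).
Row 4 as worked: K2TOG K K YO P K P K2TOG K K YO P K P K2TOG K
The 2nd stitch worked is K.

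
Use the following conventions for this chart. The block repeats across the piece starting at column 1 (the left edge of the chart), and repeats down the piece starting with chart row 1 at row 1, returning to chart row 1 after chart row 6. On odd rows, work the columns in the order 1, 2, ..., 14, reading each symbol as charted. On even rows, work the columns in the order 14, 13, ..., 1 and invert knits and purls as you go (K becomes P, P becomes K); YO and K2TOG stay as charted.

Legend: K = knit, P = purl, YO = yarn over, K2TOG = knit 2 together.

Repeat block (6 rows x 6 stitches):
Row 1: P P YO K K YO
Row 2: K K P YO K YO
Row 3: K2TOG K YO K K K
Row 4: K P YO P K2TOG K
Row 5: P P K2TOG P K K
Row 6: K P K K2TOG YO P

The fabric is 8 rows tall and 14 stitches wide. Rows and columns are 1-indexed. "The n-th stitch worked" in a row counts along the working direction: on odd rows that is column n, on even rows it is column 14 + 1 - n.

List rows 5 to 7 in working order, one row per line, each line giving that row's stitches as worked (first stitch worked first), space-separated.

Rows as worked:
P P K2TOG P K K P P K2TOG P K K P P
K P K YO K2TOG P K P K YO K2TOG P K P
P P YO K K YO P P YO K K YO P P

Derivation:
Row 5: chart row 5, RS - tile across columns 1-14 and work as-is.
Row 6: chart row 6, WS - tiled (columns 1-14): K P K K2TOG YO P K P K K2TOG YO P K P; work from column 14 back to 1 with K<->P swapped.
Row 7: chart row 1, RS - tile across columns 1-14 and work as-is.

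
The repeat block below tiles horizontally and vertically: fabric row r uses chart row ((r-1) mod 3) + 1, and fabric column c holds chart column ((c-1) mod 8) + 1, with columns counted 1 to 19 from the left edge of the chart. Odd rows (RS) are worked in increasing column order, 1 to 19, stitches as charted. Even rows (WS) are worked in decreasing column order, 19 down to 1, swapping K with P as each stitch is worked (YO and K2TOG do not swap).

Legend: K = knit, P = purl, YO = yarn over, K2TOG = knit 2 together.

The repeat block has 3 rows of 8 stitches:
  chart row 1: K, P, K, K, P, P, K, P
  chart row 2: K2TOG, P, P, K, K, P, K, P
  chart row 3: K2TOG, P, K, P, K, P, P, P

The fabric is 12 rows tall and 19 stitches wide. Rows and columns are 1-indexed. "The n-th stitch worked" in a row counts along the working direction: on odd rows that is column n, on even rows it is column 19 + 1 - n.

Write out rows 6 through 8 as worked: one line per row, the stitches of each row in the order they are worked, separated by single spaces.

Rows as worked:
P K K2TOG K K K P K P K K2TOG K K K P K P K K2TOG
K P K K P P K P K P K K P P K P K P K
K K K2TOG K P K P P K K K2TOG K P K P P K K K2TOG

Derivation:
Row 6: chart row 3, WS - tiled (columns 1-19): K2TOG P K P K P P P K2TOG P K P K P P P K2TOG P K; work from column 19 back to 1 with K<->P swapped.
Row 7: chart row 1, RS - tile across columns 1-19 and work as-is.
Row 8: chart row 2, WS - tiled (columns 1-19): K2TOG P P K K P K P K2TOG P P K K P K P K2TOG P P; work from column 19 back to 1 with K<->P swapped.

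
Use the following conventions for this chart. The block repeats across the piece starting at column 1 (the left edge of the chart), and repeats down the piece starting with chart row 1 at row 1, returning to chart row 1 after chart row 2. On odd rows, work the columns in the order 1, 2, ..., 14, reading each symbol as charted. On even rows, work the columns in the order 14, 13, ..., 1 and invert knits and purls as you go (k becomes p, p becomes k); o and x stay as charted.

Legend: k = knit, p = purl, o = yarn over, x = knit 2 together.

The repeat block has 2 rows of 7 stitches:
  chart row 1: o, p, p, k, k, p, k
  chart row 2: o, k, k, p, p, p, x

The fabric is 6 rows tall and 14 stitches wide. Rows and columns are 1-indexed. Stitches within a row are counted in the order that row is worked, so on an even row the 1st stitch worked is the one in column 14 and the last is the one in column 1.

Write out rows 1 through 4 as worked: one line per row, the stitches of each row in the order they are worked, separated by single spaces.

== ROWS AS WORKED ==
o p p k k p k o p p k k p k
x k k k p p o x k k k p p o
o p p k k p k o p p k k p k
x k k k p p o x k k k p p o

Derivation:
Row 1: chart row 1, RS - tile across columns 1-14 and work as-is.
Row 2: chart row 2, WS - tiled (columns 1-14): o k k p p p x o k k p p p x; work from column 14 back to 1 with k<->p swapped.
Row 3: chart row 1, RS - tile across columns 1-14 and work as-is.
Row 4: chart row 2, WS - tiled (columns 1-14): o k k p p p x o k k p p p x; work from column 14 back to 1 with k<->p swapped.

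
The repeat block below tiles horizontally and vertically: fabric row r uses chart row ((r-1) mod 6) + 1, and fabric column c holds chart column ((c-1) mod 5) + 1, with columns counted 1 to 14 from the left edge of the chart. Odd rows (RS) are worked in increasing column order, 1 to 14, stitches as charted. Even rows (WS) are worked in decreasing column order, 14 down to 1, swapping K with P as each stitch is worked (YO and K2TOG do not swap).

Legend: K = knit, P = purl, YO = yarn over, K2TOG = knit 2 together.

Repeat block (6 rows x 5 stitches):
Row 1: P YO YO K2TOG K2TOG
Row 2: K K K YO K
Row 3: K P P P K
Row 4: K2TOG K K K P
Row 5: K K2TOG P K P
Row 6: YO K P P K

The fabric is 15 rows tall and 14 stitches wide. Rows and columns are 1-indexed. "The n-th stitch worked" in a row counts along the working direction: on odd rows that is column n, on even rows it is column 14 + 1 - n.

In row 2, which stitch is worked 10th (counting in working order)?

Row 2 uses chart row ((2-1) mod 6)+1 = 2. Row 2 is even, so WS.
Chart row 2 tiled across columns 1-14: K K K YO K K K K YO K K K K YO
Wrong side: read the tiled row from column 14 down to 1 and exchange K with P (leave YO, K2TOG).
Row 2 as worked: YO P P P P YO P P P P YO P P P
Counting 10 along the worked row gives P.

Result:
P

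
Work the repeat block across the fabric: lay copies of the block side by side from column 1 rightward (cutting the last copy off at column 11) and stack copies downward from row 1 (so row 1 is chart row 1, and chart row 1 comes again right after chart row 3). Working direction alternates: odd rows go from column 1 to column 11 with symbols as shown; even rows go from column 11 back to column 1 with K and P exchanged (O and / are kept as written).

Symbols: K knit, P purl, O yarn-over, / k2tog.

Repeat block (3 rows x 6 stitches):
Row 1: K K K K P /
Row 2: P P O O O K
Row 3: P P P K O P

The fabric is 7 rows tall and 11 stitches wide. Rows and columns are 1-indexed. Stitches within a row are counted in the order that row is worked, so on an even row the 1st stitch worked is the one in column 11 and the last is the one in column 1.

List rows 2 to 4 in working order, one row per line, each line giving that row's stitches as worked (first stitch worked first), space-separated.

== ROWS AS WORKED ==
O O O K K P O O O K K
P P P K O P P P P K O
K P P P P / K P P P P

Derivation:
Row 2: chart row 2, WS - tiled (columns 1-11): P P O O O K P P O O O; work from column 11 back to 1 with K<->P swapped.
Row 3: chart row 3, RS - tile across columns 1-11 and work as-is.
Row 4: chart row 1, WS - tiled (columns 1-11): K K K K P / K K K K P; work from column 11 back to 1 with K<->P swapped.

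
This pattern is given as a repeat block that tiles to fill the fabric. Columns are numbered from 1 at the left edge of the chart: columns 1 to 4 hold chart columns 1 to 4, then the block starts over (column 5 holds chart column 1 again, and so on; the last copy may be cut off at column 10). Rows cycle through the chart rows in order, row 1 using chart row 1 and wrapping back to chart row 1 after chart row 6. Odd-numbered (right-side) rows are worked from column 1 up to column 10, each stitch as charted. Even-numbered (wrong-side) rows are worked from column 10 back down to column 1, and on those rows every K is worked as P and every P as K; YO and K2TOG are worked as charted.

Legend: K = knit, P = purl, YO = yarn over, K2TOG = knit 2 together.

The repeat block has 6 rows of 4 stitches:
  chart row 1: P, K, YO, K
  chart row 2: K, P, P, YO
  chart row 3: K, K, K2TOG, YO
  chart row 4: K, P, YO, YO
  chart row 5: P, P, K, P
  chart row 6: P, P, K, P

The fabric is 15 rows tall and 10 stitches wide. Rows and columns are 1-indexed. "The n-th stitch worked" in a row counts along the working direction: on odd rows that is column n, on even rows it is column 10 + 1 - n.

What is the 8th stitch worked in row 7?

Row 7 uses chart row ((7-1) mod 6)+1 = 1. Row 7 is odd, so RS.
Chart row 1 tiled across columns 1-10: P K YO K P K YO K P K
Right side: take the tiled row as-is (worked left to right from column 1).
Counting 8 along the worked row gives K.

Result:
K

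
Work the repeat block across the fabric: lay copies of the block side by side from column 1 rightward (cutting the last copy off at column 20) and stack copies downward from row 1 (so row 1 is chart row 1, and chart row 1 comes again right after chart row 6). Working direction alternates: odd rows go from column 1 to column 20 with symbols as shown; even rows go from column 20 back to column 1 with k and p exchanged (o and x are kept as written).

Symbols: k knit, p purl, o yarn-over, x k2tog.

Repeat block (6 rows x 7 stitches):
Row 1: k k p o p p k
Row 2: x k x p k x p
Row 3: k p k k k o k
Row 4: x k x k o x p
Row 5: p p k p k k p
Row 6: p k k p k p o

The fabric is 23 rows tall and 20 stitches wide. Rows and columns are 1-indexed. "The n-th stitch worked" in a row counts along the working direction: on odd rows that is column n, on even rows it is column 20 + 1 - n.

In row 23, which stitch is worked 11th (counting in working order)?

Row 23: (23-1) mod 6 = 4, so use chart row 5. Odd row -> RS.
Chart row 5 tiled across columns 1-20: p p k p k k p p p k p k k p p p k p k k
Right side: take the tiled row as-is (worked left to right from column 1).
Counting 11 along the worked row gives p.

Result:
p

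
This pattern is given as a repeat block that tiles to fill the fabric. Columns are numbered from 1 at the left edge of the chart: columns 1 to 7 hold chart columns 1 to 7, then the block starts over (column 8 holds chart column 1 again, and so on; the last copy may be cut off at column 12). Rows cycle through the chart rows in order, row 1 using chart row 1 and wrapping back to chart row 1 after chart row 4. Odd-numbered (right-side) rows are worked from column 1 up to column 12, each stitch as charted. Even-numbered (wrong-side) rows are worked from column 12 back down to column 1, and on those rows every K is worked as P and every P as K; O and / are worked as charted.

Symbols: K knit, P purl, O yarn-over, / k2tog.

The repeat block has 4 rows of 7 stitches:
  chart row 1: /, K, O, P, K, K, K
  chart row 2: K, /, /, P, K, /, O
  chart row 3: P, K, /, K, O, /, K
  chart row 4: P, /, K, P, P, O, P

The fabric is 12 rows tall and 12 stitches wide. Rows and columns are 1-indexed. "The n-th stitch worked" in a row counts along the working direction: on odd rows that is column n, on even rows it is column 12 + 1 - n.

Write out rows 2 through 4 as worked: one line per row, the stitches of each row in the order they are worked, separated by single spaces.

Row 2: chart row 2, WS - tiled (columns 1-12): K / / P K / O K / / P K; work from column 12 back to 1 with K<->P swapped.
Row 3: chart row 3, RS - tile across columns 1-12 and work as-is.
Row 4: chart row 4, WS - tiled (columns 1-12): P / K P P O P P / K P P; work from column 12 back to 1 with K<->P swapped.

== ROWS AS WORKED ==
P K / / P O / P K / / P
P K / K O / K P K / K O
K K P / K K O K K P / K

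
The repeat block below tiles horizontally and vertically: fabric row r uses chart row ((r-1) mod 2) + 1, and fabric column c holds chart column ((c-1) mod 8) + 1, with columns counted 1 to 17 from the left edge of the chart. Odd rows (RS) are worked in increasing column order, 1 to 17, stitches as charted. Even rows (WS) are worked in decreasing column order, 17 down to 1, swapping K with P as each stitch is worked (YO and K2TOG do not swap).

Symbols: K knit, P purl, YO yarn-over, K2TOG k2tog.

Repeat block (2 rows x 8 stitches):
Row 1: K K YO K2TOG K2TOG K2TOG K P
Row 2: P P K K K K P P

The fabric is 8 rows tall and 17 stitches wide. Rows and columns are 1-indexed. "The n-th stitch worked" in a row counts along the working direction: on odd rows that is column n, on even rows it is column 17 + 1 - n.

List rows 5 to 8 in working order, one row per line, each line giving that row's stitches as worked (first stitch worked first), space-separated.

Rows as worked:
K K YO K2TOG K2TOG K2TOG K P K K YO K2TOG K2TOG K2TOG K P K
K K K P P P P K K K K P P P P K K
K K YO K2TOG K2TOG K2TOG K P K K YO K2TOG K2TOG K2TOG K P K
K K K P P P P K K K K P P P P K K

Derivation:
Row 5: chart row 1, RS - tile across columns 1-17 and work as-is.
Row 6: chart row 2, WS - tiled (columns 1-17): P P K K K K P P P P K K K K P P P; work from column 17 back to 1 with K<->P swapped.
Row 7: chart row 1, RS - tile across columns 1-17 and work as-is.
Row 8: chart row 2, WS - tiled (columns 1-17): P P K K K K P P P P K K K K P P P; work from column 17 back to 1 with K<->P swapped.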